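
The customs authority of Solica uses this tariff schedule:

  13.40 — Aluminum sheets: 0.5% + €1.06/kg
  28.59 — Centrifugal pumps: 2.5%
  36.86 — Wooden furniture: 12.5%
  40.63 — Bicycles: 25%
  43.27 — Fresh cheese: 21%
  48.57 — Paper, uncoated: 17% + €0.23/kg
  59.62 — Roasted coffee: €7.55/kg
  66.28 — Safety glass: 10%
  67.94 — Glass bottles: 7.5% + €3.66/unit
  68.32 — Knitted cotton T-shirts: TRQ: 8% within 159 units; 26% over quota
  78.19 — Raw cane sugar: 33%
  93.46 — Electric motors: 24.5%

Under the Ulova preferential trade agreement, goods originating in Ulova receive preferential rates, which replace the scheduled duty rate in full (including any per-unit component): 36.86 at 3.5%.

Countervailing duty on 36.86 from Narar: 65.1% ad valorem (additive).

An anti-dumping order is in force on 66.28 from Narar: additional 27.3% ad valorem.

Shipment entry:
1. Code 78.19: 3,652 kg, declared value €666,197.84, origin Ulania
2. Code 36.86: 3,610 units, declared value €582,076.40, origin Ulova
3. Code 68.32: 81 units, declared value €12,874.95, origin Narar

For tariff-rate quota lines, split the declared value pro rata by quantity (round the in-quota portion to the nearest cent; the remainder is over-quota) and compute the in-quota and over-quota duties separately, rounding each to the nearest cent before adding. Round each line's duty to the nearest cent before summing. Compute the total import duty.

Line 1 (78.19, Ulania, 3,652 kg, €666,197.84):
Base rate for 78.19 is 33%.
Duty = €666,197.84 × 33% = €219,845.29.
Line 2 (36.86, Ulova, 3,610 units, €582,076.40):
Base rate for 36.86 is 12.5%.
Origin Ulova qualifies under the Solica–Ulova agreement and 36.86 is covered: preferential rate 3.5% applies instead.
The additional-duty order on 36.86 targets Narar, not Ulova; it does not apply.
Duty = €582,076.40 × 3.5% = €20,372.67.
Line 3 (68.32, Narar, 81 units, €12,874.95):
Code 68.32 is under a tariff-rate quota (threshold 159 units). Quantity 81 units is within the quota, so the in-quota rate 8% applies to the full value.
Duty = €12,874.95 × 8% = €1,030.00.
Total = €219,845.29 + €20,372.67 + €1,030.00 = €241,247.96.

€241,247.96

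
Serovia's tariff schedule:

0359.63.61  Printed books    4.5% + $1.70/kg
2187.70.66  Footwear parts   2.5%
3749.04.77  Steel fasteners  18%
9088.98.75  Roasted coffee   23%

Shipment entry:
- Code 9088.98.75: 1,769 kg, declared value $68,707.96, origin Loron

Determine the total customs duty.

$15,802.83

Line 1 (9088.98.75, Loron, 1,769 kg, $68,707.96):
Base rate for 9088.98.75 is 23%.
Duty = $68,707.96 × 23% = $15,802.83.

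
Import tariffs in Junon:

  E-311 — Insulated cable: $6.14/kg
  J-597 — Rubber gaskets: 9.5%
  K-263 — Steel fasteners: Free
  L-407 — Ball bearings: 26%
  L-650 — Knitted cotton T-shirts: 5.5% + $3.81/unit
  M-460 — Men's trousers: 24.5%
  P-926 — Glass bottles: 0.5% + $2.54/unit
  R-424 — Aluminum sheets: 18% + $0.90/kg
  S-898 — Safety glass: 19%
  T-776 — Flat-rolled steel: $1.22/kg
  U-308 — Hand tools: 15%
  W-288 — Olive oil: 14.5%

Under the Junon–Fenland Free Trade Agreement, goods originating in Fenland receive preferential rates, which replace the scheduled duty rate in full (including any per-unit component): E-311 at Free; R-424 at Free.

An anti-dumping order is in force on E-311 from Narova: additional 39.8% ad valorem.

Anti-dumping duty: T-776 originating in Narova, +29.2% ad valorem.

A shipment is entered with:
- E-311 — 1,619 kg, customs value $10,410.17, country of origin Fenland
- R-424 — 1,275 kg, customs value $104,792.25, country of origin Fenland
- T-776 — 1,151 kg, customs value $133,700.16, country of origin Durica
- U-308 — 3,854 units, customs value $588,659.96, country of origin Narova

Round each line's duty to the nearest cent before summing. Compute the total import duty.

$89,703.21

Line 1 (E-311, Fenland, 1,619 kg, $10,410.17):
Base rate for E-311 is $6.14/kg.
Origin Fenland qualifies under the Junon–Fenland agreement and E-311 is covered: preferential rate Free applies instead.
The additional-duty order on E-311 targets Narova, not Fenland; it does not apply.
Duty = $10,410.17 × 0% = $0.00.
Line 2 (R-424, Fenland, 1,275 kg, $104,792.25):
Base rate for R-424 is 18% + $0.90/kg.
Origin Fenland qualifies under the Junon–Fenland agreement and R-424 is covered: preferential rate Free applies instead.
Duty = $104,792.25 × 0% = $0.00.
Line 3 (T-776, Durica, 1,151 kg, $133,700.16):
Base rate for T-776 is $1.22/kg.
The additional-duty order on T-776 targets Narova, not Durica; it does not apply.
Duty = 1,151 × $1.22 = $1,404.22.
Line 4 (U-308, Narova, 3,854 units, $588,659.96):
Base rate for U-308 is 15%.
Duty = $588,659.96 × 15% = $88,298.99.
Total = $0.00 + $0.00 + $1,404.22 + $88,298.99 = $89,703.21.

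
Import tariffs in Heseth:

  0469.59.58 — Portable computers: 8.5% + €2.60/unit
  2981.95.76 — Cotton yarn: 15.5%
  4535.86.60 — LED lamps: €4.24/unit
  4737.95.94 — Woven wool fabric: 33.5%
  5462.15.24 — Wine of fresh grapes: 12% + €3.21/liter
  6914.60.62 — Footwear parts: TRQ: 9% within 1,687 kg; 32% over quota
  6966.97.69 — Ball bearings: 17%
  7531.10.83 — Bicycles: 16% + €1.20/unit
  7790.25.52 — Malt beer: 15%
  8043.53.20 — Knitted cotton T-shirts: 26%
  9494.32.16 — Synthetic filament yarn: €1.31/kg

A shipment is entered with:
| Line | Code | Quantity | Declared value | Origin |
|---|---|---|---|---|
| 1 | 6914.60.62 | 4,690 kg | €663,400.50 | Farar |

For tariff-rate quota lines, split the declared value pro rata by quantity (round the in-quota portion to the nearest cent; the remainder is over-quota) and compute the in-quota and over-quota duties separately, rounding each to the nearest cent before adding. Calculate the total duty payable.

Line 1 (6914.60.62, Farar, 4,690 kg, €663,400.50):
Code 6914.60.62 is under a tariff-rate quota (threshold 1,687 kg). In-quota: 1,687 kg at 9%; over-quota: 3,003 kg at 32%.
Pro-rata value split: in-quota = €663,400.50 × 1,687/4,690 = €238,626.15; over-quota = €663,400.50 − €238,626.15 = €424,774.35.
In-quota duty = €238,626.15 × 9% = €21,476.35. Over-quota duty = €424,774.35 × 32% = €135,927.79.
Line duty = €21,476.35 + €135,927.79 = €157,404.14.

€157,404.14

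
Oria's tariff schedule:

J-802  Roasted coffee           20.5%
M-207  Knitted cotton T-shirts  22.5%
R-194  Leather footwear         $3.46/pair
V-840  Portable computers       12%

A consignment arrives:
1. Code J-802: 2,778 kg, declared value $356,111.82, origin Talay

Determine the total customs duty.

$73,002.92

Line 1 (J-802, Talay, 2,778 kg, $356,111.82):
Base rate for J-802 is 20.5%.
Duty = $356,111.82 × 20.5% = $73,002.92.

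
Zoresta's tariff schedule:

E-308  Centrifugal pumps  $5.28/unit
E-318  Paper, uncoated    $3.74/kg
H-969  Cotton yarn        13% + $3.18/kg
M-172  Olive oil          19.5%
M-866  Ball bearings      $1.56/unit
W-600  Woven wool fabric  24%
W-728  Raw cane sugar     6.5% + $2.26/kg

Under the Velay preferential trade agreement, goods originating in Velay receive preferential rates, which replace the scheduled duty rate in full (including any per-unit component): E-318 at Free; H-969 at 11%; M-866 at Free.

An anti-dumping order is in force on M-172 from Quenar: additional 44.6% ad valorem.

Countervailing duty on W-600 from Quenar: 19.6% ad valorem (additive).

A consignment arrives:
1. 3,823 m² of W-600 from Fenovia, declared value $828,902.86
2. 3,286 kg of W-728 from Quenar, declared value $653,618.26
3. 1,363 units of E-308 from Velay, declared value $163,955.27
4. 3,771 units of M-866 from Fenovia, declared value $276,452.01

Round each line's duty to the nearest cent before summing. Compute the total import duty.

$261,927.64

Line 1 (W-600, Fenovia, 3,823 m², $828,902.86):
Base rate for W-600 is 24%.
The additional-duty order on W-600 targets Quenar, not Fenovia; it does not apply.
Duty = $828,902.86 × 24% = $198,936.69.
Line 2 (W-728, Quenar, 3,286 kg, $653,618.26):
Base rate for W-728 is 6.5% + $2.26/kg.
Duty = $653,618.26 × 6.5% + 3,286 × $2.26 = $49,911.55.
Line 3 (E-308, Velay, 1,363 units, $163,955.27):
Base rate for E-308 is $5.28/unit.
Origin Velay is the FTA partner but E-308 is not on the preference list; base rate stands.
Duty = 1,363 × $5.28 = $7,196.64.
Line 4 (M-866, Fenovia, 3,771 units, $276,452.01):
Base rate for M-866 is $1.56/unit.
M-866 has an FTA preferential rate, but origin Fenovia is not Velay; base rate stands.
Duty = 3,771 × $1.56 = $5,882.76.
Total = $198,936.69 + $49,911.55 + $7,196.64 + $5,882.76 = $261,927.64.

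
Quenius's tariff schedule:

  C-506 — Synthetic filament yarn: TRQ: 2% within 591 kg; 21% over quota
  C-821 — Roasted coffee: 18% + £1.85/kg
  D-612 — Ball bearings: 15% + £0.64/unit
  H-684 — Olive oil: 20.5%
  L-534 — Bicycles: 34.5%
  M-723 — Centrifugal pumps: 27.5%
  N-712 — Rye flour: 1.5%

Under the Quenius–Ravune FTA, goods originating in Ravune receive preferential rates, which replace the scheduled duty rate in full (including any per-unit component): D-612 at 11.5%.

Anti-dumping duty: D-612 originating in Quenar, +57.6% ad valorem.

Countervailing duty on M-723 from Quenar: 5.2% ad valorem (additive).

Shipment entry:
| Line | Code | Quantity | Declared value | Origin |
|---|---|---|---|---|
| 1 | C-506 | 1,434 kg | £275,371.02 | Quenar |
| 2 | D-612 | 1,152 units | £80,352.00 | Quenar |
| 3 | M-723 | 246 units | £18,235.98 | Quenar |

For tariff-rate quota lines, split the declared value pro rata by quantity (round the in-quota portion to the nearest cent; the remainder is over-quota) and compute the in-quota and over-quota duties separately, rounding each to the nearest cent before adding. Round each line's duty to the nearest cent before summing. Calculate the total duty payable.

£101,300.86

Line 1 (C-506, Quenar, 1,434 kg, £275,371.02):
Code C-506 is under a tariff-rate quota (threshold 591 kg). In-quota: 591 kg at 2%; over-quota: 843 kg at 21%.
Pro-rata value split: in-quota = £275,371.02 × 591/1,434 = £113,489.73; over-quota = £275,371.02 − £113,489.73 = £161,881.29.
In-quota duty = £113,489.73 × 2% = £2,269.79. Over-quota duty = £161,881.29 × 21% = £33,995.07.
Line duty = £2,269.79 + £33,995.07 = £36,264.86.
Line 2 (D-612, Quenar, 1,152 units, £80,352.00):
Base rate for D-612 is 15% + £0.64/unit.
D-612 has an FTA preferential rate, but origin Quenar is not Ravune; base rate stands.
Additional duty on D-612 from Quenar: +57.6%. Applied ad valorem rate: 15% + 57.6% = 72.6%.
Duty = £80,352.00 × 72.6% + 1,152 × £0.64 = £59,072.83.
Line 3 (M-723, Quenar, 246 units, £18,235.98):
Base rate for M-723 is 27.5%.
Additional duty on M-723 from Quenar: +5.2%. Applied ad valorem rate: 27.5% + 5.2% = 32.7%.
Duty = £18,235.98 × 32.7% = £5,963.17.
Total = £36,264.86 + £59,072.83 + £5,963.17 = £101,300.86.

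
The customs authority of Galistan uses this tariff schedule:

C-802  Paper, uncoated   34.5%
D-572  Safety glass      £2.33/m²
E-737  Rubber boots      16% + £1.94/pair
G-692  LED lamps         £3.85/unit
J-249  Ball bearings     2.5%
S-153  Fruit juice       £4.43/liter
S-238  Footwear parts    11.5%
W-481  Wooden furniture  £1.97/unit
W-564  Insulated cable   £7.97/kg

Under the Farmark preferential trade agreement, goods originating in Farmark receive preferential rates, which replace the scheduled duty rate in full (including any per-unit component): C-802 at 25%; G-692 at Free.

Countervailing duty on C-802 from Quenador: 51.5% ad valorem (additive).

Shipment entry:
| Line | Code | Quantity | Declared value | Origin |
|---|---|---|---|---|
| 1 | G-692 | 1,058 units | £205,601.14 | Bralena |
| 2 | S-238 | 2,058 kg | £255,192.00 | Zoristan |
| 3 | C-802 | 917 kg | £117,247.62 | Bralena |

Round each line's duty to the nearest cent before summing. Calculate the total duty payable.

£73,870.81

Line 1 (G-692, Bralena, 1,058 units, £205,601.14):
Base rate for G-692 is £3.85/unit.
G-692 has an FTA preferential rate, but origin Bralena is not Farmark; base rate stands.
Duty = 1,058 × £3.85 = £4,073.30.
Line 2 (S-238, Zoristan, 2,058 kg, £255,192.00):
Base rate for S-238 is 11.5%.
Duty = £255,192.00 × 11.5% = £29,347.08.
Line 3 (C-802, Bralena, 917 kg, £117,247.62):
Base rate for C-802 is 34.5%.
C-802 has an FTA preferential rate, but origin Bralena is not Farmark; base rate stands.
The additional-duty order on C-802 targets Quenador, not Bralena; it does not apply.
Duty = £117,247.62 × 34.5% = £40,450.43.
Total = £4,073.30 + £29,347.08 + £40,450.43 = £73,870.81.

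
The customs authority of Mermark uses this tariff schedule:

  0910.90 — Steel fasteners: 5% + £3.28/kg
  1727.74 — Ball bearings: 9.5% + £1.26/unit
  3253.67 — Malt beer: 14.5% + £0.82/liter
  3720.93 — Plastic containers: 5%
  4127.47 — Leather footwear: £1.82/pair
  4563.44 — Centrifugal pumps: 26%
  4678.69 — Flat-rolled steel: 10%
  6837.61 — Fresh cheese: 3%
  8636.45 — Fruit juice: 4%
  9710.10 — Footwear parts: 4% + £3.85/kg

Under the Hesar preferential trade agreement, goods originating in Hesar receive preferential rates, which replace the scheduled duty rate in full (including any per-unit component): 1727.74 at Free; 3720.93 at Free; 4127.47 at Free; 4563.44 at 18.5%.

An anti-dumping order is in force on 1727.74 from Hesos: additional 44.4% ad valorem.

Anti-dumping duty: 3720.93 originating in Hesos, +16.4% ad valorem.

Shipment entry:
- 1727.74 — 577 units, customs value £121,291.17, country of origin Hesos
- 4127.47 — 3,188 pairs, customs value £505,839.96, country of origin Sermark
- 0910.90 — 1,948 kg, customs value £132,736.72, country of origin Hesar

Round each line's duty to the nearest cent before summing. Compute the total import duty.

Line 1 (1727.74, Hesos, 577 units, £121,291.17):
Base rate for 1727.74 is 9.5% + £1.26/unit.
1727.74 has an FTA preferential rate, but origin Hesos is not Hesar; base rate stands.
Additional duty on 1727.74 from Hesos: +44.4%. Applied ad valorem rate: 9.5% + 44.4% = 53.9%.
Duty = £121,291.17 × 53.9% + 577 × £1.26 = £66,102.96.
Line 2 (4127.47, Sermark, 3,188 pairs, £505,839.96):
Base rate for 4127.47 is £1.82/pair.
4127.47 has an FTA preferential rate, but origin Sermark is not Hesar; base rate stands.
Duty = 3,188 × £1.82 = £5,802.16.
Line 3 (0910.90, Hesar, 1,948 kg, £132,736.72):
Base rate for 0910.90 is 5% + £3.28/kg.
Origin Hesar is the FTA partner but 0910.90 is not on the preference list; base rate stands.
Duty = £132,736.72 × 5% + 1,948 × £3.28 = £13,026.28.
Total = £66,102.96 + £5,802.16 + £13,026.28 = £84,931.40.

£84,931.40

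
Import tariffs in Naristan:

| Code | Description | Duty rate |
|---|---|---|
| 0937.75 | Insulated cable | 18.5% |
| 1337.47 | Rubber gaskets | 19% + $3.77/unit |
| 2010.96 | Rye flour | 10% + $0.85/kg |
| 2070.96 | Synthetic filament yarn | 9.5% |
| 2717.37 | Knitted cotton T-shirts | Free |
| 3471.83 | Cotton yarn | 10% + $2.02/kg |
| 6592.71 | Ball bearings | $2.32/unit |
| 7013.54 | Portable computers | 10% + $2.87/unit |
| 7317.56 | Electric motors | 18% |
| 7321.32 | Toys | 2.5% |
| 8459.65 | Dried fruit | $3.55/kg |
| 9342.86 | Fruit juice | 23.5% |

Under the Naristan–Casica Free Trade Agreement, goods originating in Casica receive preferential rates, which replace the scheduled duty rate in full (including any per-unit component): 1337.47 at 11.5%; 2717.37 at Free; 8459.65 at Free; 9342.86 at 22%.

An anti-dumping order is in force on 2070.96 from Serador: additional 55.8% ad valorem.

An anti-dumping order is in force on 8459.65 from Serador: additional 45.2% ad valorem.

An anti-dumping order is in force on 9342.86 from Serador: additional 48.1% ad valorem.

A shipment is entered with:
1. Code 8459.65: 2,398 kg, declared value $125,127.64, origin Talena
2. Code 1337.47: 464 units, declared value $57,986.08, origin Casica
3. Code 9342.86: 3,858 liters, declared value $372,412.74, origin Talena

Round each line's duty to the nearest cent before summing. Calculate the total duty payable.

Line 1 (8459.65, Talena, 2,398 kg, $125,127.64):
Base rate for 8459.65 is $3.55/kg.
8459.65 has an FTA preferential rate, but origin Talena is not Casica; base rate stands.
The additional-duty order on 8459.65 targets Serador, not Talena; it does not apply.
Duty = 2,398 × $3.55 = $8,512.90.
Line 2 (1337.47, Casica, 464 units, $57,986.08):
Base rate for 1337.47 is 19% + $3.77/unit.
Origin Casica qualifies under the Naristan–Casica agreement and 1337.47 is covered: preferential rate 11.5% applies instead.
Duty = $57,986.08 × 11.5% = $6,668.40.
Line 3 (9342.86, Talena, 3,858 liters, $372,412.74):
Base rate for 9342.86 is 23.5%.
9342.86 has an FTA preferential rate, but origin Talena is not Casica; base rate stands.
The additional-duty order on 9342.86 targets Serador, not Talena; it does not apply.
Duty = $372,412.74 × 23.5% = $87,516.99.
Total = $8,512.90 + $6,668.40 + $87,516.99 = $102,698.29.

$102,698.29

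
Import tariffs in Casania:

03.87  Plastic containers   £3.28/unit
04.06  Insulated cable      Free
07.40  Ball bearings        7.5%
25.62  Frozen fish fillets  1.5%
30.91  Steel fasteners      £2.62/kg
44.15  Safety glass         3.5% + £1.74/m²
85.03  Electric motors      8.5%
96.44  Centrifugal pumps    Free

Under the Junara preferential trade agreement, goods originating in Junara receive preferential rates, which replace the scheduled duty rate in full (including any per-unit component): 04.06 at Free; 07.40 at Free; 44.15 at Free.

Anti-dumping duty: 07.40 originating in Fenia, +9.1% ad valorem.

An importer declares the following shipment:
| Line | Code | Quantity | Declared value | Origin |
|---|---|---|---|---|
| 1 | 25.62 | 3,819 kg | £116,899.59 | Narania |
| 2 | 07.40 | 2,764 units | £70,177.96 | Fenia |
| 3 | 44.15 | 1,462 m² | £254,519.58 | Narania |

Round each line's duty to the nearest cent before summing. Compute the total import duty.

Line 1 (25.62, Narania, 3,819 kg, £116,899.59):
Base rate for 25.62 is 1.5%.
Duty = £116,899.59 × 1.5% = £1,753.49.
Line 2 (07.40, Fenia, 2,764 units, £70,177.96):
Base rate for 07.40 is 7.5%.
07.40 has an FTA preferential rate, but origin Fenia is not Junara; base rate stands.
Additional duty on 07.40 from Fenia: +9.1%. Applied ad valorem rate: 7.5% + 9.1% = 16.6%.
Duty = £70,177.96 × 16.6% = £11,649.54.
Line 3 (44.15, Narania, 1,462 m², £254,519.58):
Base rate for 44.15 is 3.5% + £1.74/m².
44.15 has an FTA preferential rate, but origin Narania is not Junara; base rate stands.
Duty = £254,519.58 × 3.5% + 1,462 × £1.74 = £11,452.07.
Total = £1,753.49 + £11,649.54 + £11,452.07 = £24,855.10.

£24,855.10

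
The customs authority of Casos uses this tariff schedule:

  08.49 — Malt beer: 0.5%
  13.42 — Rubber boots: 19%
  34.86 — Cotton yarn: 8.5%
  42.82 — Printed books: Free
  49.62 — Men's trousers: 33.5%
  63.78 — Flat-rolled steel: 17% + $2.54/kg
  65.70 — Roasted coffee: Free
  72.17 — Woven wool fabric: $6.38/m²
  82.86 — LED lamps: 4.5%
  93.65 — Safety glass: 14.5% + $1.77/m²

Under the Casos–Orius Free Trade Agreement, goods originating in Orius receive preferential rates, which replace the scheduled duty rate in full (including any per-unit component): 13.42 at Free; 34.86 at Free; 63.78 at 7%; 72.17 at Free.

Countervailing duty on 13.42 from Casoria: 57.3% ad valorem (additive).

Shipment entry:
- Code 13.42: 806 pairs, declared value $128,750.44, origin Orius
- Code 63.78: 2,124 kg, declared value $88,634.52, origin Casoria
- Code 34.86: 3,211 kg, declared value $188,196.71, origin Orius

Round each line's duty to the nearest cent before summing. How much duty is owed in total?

Line 1 (13.42, Orius, 806 pairs, $128,750.44):
Base rate for 13.42 is 19%.
Origin Orius qualifies under the Casos–Orius agreement and 13.42 is covered: preferential rate Free applies instead.
The additional-duty order on 13.42 targets Casoria, not Orius; it does not apply.
Duty = $128,750.44 × 0% = $0.00.
Line 2 (63.78, Casoria, 2,124 kg, $88,634.52):
Base rate for 63.78 is 17% + $2.54/kg.
63.78 has an FTA preferential rate, but origin Casoria is not Orius; base rate stands.
Duty = $88,634.52 × 17% + 2,124 × $2.54 = $20,462.83.
Line 3 (34.86, Orius, 3,211 kg, $188,196.71):
Base rate for 34.86 is 8.5%.
Origin Orius qualifies under the Casos–Orius agreement and 34.86 is covered: preferential rate Free applies instead.
Duty = $188,196.71 × 0% = $0.00.
Total = $0.00 + $20,462.83 + $0.00 = $20,462.83.

$20,462.83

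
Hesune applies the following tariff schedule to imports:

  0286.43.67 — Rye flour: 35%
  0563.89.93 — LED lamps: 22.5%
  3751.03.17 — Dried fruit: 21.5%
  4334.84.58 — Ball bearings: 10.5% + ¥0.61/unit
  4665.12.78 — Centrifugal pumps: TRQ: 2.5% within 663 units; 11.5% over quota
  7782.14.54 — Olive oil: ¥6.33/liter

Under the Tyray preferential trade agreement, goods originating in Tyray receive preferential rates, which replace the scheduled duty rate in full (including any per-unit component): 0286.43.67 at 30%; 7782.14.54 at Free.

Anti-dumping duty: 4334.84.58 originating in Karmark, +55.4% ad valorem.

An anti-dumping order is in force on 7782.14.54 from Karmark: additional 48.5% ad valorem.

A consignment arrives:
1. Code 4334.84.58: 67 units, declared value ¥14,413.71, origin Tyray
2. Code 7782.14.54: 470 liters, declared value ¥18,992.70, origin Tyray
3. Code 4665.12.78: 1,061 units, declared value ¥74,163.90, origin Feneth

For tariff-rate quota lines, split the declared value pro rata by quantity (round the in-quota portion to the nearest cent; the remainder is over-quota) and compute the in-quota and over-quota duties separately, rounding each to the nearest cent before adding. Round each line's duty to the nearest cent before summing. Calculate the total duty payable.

Line 1 (4334.84.58, Tyray, 67 units, ¥14,413.71):
Base rate for 4334.84.58 is 10.5% + ¥0.61/unit.
Origin Tyray is the FTA partner but 4334.84.58 is not on the preference list; base rate stands.
The additional-duty order on 4334.84.58 targets Karmark, not Tyray; it does not apply.
Duty = ¥14,413.71 × 10.5% + 67 × ¥0.61 = ¥1,554.31.
Line 2 (7782.14.54, Tyray, 470 liters, ¥18,992.70):
Base rate for 7782.14.54 is ¥6.33/liter.
Origin Tyray qualifies under the Hesune–Tyray agreement and 7782.14.54 is covered: preferential rate Free applies instead.
The additional-duty order on 7782.14.54 targets Karmark, not Tyray; it does not apply.
Duty = ¥18,992.70 × 0% = ¥0.00.
Line 3 (4665.12.78, Feneth, 1,061 units, ¥74,163.90):
Code 4665.12.78 is under a tariff-rate quota (threshold 663 units). In-quota: 663 units at 2.5%; over-quota: 398 units at 11.5%.
Pro-rata value split: in-quota = ¥74,163.90 × 663/1,061 = ¥46,343.70; over-quota = ¥74,163.90 − ¥46,343.70 = ¥27,820.20.
In-quota duty = ¥46,343.70 × 2.5% = ¥1,158.59. Over-quota duty = ¥27,820.20 × 11.5% = ¥3,199.32.
Line duty = ¥1,158.59 + ¥3,199.32 = ¥4,357.91.
Total = ¥1,554.31 + ¥0.00 + ¥4,357.91 = ¥5,912.22.

¥5,912.22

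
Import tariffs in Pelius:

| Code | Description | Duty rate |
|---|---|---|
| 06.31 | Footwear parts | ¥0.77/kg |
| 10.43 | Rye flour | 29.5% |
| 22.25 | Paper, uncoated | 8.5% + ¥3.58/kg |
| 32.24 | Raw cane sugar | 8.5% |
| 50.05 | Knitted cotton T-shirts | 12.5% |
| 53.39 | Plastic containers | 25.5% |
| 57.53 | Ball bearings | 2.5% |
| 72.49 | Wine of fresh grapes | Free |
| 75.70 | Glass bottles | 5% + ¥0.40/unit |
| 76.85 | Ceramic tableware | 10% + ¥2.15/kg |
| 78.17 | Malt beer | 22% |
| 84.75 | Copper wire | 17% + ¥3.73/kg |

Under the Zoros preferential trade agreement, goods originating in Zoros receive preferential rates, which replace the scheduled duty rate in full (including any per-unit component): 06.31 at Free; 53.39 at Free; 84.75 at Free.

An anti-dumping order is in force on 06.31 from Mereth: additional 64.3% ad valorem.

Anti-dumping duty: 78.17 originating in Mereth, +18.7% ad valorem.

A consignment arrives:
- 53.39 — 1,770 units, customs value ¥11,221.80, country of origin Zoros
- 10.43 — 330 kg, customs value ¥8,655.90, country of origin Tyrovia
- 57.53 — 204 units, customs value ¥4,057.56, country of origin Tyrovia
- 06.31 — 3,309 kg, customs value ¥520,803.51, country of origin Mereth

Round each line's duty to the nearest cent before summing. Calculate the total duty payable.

¥340,079.52

Line 1 (53.39, Zoros, 1,770 units, ¥11,221.80):
Base rate for 53.39 is 25.5%.
Origin Zoros qualifies under the Pelius–Zoros agreement and 53.39 is covered: preferential rate Free applies instead.
Duty = ¥11,221.80 × 0% = ¥0.00.
Line 2 (10.43, Tyrovia, 330 kg, ¥8,655.90):
Base rate for 10.43 is 29.5%.
Duty = ¥8,655.90 × 29.5% = ¥2,553.49.
Line 3 (57.53, Tyrovia, 204 units, ¥4,057.56):
Base rate for 57.53 is 2.5%.
Duty = ¥4,057.56 × 2.5% = ¥101.44.
Line 4 (06.31, Mereth, 3,309 kg, ¥520,803.51):
Base rate for 06.31 is ¥0.77/kg.
06.31 has an FTA preferential rate, but origin Mereth is not Zoros; base rate stands.
Additional duty on 06.31 from Mereth: +64.3% ad valorem. Applied ad valorem rate = 64.3%.
Duty = ¥520,803.51 × 64.3% + 3,309 × ¥0.77 = ¥337,424.59.
Total = ¥0.00 + ¥2,553.49 + ¥101.44 + ¥337,424.59 = ¥340,079.52.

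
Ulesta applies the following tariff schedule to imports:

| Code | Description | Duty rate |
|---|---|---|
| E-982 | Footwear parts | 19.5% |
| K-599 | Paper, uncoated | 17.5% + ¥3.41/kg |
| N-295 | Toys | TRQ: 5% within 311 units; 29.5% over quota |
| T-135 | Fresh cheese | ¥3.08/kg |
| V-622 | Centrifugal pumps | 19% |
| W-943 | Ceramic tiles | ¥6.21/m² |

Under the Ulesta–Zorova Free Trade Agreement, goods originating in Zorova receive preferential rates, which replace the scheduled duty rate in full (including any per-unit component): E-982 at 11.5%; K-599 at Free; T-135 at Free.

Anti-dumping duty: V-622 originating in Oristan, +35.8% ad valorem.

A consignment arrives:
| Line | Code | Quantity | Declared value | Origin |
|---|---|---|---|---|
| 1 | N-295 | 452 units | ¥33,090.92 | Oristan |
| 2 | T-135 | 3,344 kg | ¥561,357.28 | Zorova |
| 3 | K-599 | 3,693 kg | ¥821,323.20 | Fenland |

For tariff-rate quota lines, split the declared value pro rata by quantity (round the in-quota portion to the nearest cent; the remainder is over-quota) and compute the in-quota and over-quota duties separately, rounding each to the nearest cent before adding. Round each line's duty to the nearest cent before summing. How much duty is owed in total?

Line 1 (N-295, Oristan, 452 units, ¥33,090.92):
Code N-295 is under a tariff-rate quota (threshold 311 units). In-quota: 311 units at 5%; over-quota: 141 units at 29.5%.
Pro-rata value split: in-quota = ¥33,090.92 × 311/452 = ¥22,768.31; over-quota = ¥33,090.92 − ¥22,768.31 = ¥10,322.61.
In-quota duty = ¥22,768.31 × 5% = ¥1,138.42. Over-quota duty = ¥10,322.61 × 29.5% = ¥3,045.17.
Line duty = ¥1,138.42 + ¥3,045.17 = ¥4,183.59.
Line 2 (T-135, Zorova, 3,344 kg, ¥561,357.28):
Base rate for T-135 is ¥3.08/kg.
Origin Zorova qualifies under the Ulesta–Zorova agreement and T-135 is covered: preferential rate Free applies instead.
Duty = ¥561,357.28 × 0% = ¥0.00.
Line 3 (K-599, Fenland, 3,693 kg, ¥821,323.20):
Base rate for K-599 is 17.5% + ¥3.41/kg.
K-599 has an FTA preferential rate, but origin Fenland is not Zorova; base rate stands.
Duty = ¥821,323.20 × 17.5% + 3,693 × ¥3.41 = ¥156,324.69.
Total = ¥4,183.59 + ¥0.00 + ¥156,324.69 = ¥160,508.28.

¥160,508.28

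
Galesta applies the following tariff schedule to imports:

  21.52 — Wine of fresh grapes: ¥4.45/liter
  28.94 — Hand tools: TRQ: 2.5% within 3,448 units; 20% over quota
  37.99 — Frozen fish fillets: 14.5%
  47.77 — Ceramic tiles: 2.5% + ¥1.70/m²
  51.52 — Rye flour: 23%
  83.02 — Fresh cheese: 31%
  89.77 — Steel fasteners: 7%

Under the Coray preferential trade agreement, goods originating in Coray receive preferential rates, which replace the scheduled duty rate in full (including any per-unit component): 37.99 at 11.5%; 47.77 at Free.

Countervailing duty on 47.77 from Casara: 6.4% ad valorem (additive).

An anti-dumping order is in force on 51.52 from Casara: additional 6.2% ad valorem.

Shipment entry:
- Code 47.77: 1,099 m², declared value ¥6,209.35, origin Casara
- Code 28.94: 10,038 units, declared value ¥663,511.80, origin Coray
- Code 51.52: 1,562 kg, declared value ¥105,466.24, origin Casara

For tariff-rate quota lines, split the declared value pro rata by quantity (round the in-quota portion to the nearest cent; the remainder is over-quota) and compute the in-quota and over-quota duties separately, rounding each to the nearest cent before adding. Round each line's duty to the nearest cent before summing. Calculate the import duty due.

Line 1 (47.77, Casara, 1,099 m², ¥6,209.35):
Base rate for 47.77 is 2.5% + ¥1.70/m².
47.77 has an FTA preferential rate, but origin Casara is not Coray; base rate stands.
Additional duty on 47.77 from Casara: +6.4%. Applied ad valorem rate: 2.5% + 6.4% = 8.9%.
Duty = ¥6,209.35 × 8.9% + 1,099 × ¥1.70 = ¥2,420.93.
Line 2 (28.94, Coray, 10,038 units, ¥663,511.80):
Code 28.94 is under a tariff-rate quota (threshold 3,448 units). In-quota: 3,448 units at 2.5%; over-quota: 6,590 units at 20%.
Pro-rata value split: in-quota = ¥663,511.80 × 3,448/10,038 = ¥227,912.80; over-quota = ¥663,511.80 − ¥227,912.80 = ¥435,599.00.
In-quota duty = ¥227,912.80 × 2.5% = ¥5,697.82. Over-quota duty = ¥435,599.00 × 20% = ¥87,119.80.
Line duty = ¥5,697.82 + ¥87,119.80 = ¥92,817.62.
Line 3 (51.52, Casara, 1,562 kg, ¥105,466.24):
Base rate for 51.52 is 23%.
Additional duty on 51.52 from Casara: +6.2%. Applied ad valorem rate: 23% + 6.2% = 29.2%.
Duty = ¥105,466.24 × 29.2% = ¥30,796.14.
Total = ¥2,420.93 + ¥92,817.62 + ¥30,796.14 = ¥126,034.69.

¥126,034.69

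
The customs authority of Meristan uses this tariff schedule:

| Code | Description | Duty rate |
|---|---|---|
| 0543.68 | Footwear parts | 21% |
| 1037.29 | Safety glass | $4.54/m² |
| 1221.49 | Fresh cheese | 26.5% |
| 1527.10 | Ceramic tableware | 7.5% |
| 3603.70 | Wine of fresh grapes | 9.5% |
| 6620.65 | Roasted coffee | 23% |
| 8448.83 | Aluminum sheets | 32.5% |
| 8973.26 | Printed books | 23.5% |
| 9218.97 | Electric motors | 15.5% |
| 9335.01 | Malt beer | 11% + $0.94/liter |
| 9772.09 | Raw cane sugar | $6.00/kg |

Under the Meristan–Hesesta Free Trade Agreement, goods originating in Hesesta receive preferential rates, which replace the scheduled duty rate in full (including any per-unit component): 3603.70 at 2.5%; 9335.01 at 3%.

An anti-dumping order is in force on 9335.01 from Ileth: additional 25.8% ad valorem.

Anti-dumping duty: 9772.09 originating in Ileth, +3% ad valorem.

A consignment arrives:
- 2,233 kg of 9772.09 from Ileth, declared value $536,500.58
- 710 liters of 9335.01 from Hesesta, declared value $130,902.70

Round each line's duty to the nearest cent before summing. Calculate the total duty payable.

$33,420.10

Line 1 (9772.09, Ileth, 2,233 kg, $536,500.58):
Base rate for 9772.09 is $6.00/kg.
Additional duty on 9772.09 from Ileth: +3% ad valorem. Applied ad valorem rate = 3%.
Duty = $536,500.58 × 3% + 2,233 × $6.00 = $29,493.02.
Line 2 (9335.01, Hesesta, 710 liters, $130,902.70):
Base rate for 9335.01 is 11% + $0.94/liter.
Origin Hesesta qualifies under the Meristan–Hesesta agreement and 9335.01 is covered: preferential rate 3% applies instead.
The additional-duty order on 9335.01 targets Ileth, not Hesesta; it does not apply.
Duty = $130,902.70 × 3% = $3,927.08.
Total = $29,493.02 + $3,927.08 = $33,420.10.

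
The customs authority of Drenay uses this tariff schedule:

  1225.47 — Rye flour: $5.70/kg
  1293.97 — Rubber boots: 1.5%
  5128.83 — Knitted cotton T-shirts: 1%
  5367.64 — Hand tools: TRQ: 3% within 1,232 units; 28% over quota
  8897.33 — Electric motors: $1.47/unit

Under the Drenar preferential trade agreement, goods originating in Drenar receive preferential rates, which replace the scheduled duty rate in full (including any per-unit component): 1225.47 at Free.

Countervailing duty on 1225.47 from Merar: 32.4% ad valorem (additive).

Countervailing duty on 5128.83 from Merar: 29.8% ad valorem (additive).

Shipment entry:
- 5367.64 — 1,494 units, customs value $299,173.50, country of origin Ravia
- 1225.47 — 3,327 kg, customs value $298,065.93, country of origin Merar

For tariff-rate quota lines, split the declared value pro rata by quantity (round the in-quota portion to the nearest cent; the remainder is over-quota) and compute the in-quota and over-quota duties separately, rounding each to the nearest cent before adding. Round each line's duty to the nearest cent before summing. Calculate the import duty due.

$137,628.84

Line 1 (5367.64, Ravia, 1,494 units, $299,173.50):
Code 5367.64 is under a tariff-rate quota (threshold 1,232 units). In-quota: 1,232 units at 3%; over-quota: 262 units at 28%.
Pro-rata value split: in-quota = $299,173.50 × 1,232/1,494 = $246,708.00; over-quota = $299,173.50 − $246,708.00 = $52,465.50.
In-quota duty = $246,708.00 × 3% = $7,401.24. Over-quota duty = $52,465.50 × 28% = $14,690.34.
Line duty = $7,401.24 + $14,690.34 = $22,091.58.
Line 2 (1225.47, Merar, 3,327 kg, $298,065.93):
Base rate for 1225.47 is $5.70/kg.
1225.47 has an FTA preferential rate, but origin Merar is not Drenar; base rate stands.
Additional duty on 1225.47 from Merar: +32.4% ad valorem. Applied ad valorem rate = 32.4%.
Duty = $298,065.93 × 32.4% + 3,327 × $5.70 = $115,537.26.
Total = $22,091.58 + $115,537.26 = $137,628.84.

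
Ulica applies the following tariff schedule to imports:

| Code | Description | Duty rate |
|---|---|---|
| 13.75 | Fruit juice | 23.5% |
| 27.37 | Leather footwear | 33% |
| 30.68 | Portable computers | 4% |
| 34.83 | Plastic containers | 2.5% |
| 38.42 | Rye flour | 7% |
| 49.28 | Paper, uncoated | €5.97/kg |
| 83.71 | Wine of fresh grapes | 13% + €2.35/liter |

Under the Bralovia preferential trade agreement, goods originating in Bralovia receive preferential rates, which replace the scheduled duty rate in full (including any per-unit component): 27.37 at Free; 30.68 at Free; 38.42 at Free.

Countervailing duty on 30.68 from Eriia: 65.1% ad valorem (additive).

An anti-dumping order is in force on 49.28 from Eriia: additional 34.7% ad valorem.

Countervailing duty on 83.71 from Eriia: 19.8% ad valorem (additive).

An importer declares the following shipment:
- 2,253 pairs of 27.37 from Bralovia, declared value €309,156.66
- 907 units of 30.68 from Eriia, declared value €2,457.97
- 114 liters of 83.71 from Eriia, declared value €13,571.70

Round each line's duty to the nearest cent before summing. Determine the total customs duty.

€6,417.88

Line 1 (27.37, Bralovia, 2,253 pairs, €309,156.66):
Base rate for 27.37 is 33%.
Origin Bralovia qualifies under the Ulica–Bralovia agreement and 27.37 is covered: preferential rate Free applies instead.
Duty = €309,156.66 × 0% = €0.00.
Line 2 (30.68, Eriia, 907 units, €2,457.97):
Base rate for 30.68 is 4%.
30.68 has an FTA preferential rate, but origin Eriia is not Bralovia; base rate stands.
Additional duty on 30.68 from Eriia: +65.1%. Applied ad valorem rate: 4% + 65.1% = 69.1%.
Duty = €2,457.97 × 69.1% = €1,698.46.
Line 3 (83.71, Eriia, 114 liters, €13,571.70):
Base rate for 83.71 is 13% + €2.35/liter.
Additional duty on 83.71 from Eriia: +19.8%. Applied ad valorem rate: 13% + 19.8% = 32.8%.
Duty = €13,571.70 × 32.8% + 114 × €2.35 = €4,719.42.
Total = €0.00 + €1,698.46 + €4,719.42 = €6,417.88.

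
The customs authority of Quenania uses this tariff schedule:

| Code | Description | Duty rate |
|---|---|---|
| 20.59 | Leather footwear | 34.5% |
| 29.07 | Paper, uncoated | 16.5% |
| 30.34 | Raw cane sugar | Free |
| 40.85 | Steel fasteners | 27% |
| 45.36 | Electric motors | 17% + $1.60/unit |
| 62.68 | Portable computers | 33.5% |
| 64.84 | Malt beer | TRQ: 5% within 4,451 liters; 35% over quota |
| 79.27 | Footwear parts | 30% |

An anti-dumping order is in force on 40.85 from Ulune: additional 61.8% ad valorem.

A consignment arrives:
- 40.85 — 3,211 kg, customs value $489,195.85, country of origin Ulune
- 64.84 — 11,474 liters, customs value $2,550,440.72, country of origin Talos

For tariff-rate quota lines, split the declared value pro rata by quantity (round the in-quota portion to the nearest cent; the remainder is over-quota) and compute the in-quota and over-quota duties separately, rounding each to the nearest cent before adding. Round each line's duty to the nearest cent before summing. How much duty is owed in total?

Line 1 (40.85, Ulune, 3,211 kg, $489,195.85):
Base rate for 40.85 is 27%.
Additional duty on 40.85 from Ulune: +61.8%. Applied ad valorem rate: 27% + 61.8% = 88.8%.
Duty = $489,195.85 × 88.8% = $434,405.91.
Line 2 (64.84, Talos, 11,474 liters, $2,550,440.72):
Code 64.84 is under a tariff-rate quota (threshold 4,451 liters). In-quota: 4,451 liters at 5%; over-quota: 7,023 liters at 35%.
Pro-rata value split: in-quota = $2,550,440.72 × 4,451/11,474 = $989,368.28; over-quota = $2,550,440.72 − $989,368.28 = $1,561,072.44.
In-quota duty = $989,368.28 × 5% = $49,468.41. Over-quota duty = $1,561,072.44 × 35% = $546,375.35.
Line duty = $49,468.41 + $546,375.35 = $595,843.76.
Total = $434,405.91 + $595,843.76 = $1,030,249.67.

$1,030,249.67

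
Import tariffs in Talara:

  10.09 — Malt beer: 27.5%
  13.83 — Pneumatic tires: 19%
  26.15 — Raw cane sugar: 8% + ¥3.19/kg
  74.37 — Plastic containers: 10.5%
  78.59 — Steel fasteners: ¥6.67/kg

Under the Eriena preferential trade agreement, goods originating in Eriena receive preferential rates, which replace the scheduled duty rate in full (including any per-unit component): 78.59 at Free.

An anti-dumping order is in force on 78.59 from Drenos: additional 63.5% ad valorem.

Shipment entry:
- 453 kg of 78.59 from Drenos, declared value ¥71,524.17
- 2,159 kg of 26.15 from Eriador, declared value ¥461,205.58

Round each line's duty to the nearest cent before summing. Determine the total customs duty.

Line 1 (78.59, Drenos, 453 kg, ¥71,524.17):
Base rate for 78.59 is ¥6.67/kg.
78.59 has an FTA preferential rate, but origin Drenos is not Eriena; base rate stands.
Additional duty on 78.59 from Drenos: +63.5% ad valorem. Applied ad valorem rate = 63.5%.
Duty = ¥71,524.17 × 63.5% + 453 × ¥6.67 = ¥48,439.36.
Line 2 (26.15, Eriador, 2,159 kg, ¥461,205.58):
Base rate for 26.15 is 8% + ¥3.19/kg.
Duty = ¥461,205.58 × 8% + 2,159 × ¥3.19 = ¥43,783.66.
Total = ¥48,439.36 + ¥43,783.66 = ¥92,223.02.

¥92,223.02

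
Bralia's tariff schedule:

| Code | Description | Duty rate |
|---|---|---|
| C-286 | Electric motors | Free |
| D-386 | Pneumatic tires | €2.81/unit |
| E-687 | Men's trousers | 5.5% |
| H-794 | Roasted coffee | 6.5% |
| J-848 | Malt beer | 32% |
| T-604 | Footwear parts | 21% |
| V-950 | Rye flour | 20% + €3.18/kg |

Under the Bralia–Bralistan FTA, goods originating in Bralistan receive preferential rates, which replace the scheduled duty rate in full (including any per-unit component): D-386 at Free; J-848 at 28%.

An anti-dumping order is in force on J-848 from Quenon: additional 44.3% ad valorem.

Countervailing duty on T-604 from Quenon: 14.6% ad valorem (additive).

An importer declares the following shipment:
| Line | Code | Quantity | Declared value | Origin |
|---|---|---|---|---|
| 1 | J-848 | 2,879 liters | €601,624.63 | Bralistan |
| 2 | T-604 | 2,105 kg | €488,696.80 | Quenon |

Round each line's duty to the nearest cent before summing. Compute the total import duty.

€342,430.96

Line 1 (J-848, Bralistan, 2,879 liters, €601,624.63):
Base rate for J-848 is 32%.
Origin Bralistan qualifies under the Bralia–Bralistan agreement and J-848 is covered: preferential rate 28% applies instead.
The additional-duty order on J-848 targets Quenon, not Bralistan; it does not apply.
Duty = €601,624.63 × 28% = €168,454.90.
Line 2 (T-604, Quenon, 2,105 kg, €488,696.80):
Base rate for T-604 is 21%.
Additional duty on T-604 from Quenon: +14.6%. Applied ad valorem rate: 21% + 14.6% = 35.6%.
Duty = €488,696.80 × 35.6% = €173,976.06.
Total = €168,454.90 + €173,976.06 = €342,430.96.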